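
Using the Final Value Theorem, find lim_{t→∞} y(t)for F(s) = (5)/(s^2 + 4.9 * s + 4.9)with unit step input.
FVT: lim_{t→∞} y(t) = lim_{s→0} s*Y(s) where Y(s) = F(s)/s.
= lim_{s→0} F(s) = F(0) = num(0)/den(0) = 5/4.9 = 1.02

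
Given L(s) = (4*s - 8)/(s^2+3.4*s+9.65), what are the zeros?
Set numerator = 0: 4*s - 8 = 0 → Zeros: 2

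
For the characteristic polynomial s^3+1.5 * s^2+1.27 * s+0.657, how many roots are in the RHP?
s^3 + 1.5*s^2 + 1.27*s + 0.657 = (s + 0.9)(s^2 + 0.6*s + 0.73). Poles: -0.3 + 0.8j, -0.3 - 0.8j, -0.9. RHP poles (Re>0): 0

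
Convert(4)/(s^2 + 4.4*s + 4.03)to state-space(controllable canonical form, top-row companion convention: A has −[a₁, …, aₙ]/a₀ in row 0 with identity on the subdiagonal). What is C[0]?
Reachable canonical form: C = numerator coefficients (right-aligned, zero-padded to length n).
num = 4, C = [[0, 4]].
C[0] = 0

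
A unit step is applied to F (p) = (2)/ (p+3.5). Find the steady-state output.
FVT: lim_{t→∞} y(t) = lim_{p→0} p*Y(p) where Y(p) = F(p)/p.
= lim_{p→0} F(p) = F(0) = num(0)/den(0) = 2/3.5 = 0.5714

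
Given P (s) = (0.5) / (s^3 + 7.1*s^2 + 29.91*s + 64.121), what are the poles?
Set denominator = 0: s^3 + 7.1*s^2 + 29.91*s + 64.121 = (s + 3.7)(s^2 + 3.4*s + 17.33) = 0 → Poles: -1.7 + 3.8j, -1.7 - 3.8j, -3.7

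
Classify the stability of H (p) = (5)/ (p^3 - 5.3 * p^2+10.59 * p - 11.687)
Denominator: p^3 - 5.3*p^2 + 10.59*p - 11.687 = (p - 3.1)(p^2 - 2.2*p + 3.77). Poles: 1.1 + 1.6j, 1.1 - 1.6j, 3.1. Unstable (3 pole(s) in RHP)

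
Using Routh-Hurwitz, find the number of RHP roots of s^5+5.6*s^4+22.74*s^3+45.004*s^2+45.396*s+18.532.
Routh array:
s^5: [1, 22.74, 45.396]; s^4: [5.6, 45.004, 18.532]; s^3: [14.7036, 42.0867]; s^2: [28.9749, 18.532]; s^1: [32.6825]; s^0: [18.532]
First column: [1, 5.6, 14.7036, 28.9749, 32.6825, 18.532]. Sign changes = RHP roots = 0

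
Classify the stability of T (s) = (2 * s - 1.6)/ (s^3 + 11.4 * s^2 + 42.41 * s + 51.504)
Denominator: s^3 + 11.4*s^2 + 42.41*s + 51.504 = (s + 4.8)(s + 3.7)(s + 2.9). Poles: -2.9, -3.7, -4.8. Stable (all poles in LHP)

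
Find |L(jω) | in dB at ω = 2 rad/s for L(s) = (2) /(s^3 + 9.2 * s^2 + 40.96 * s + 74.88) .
Substitute s = j*2: L(j2) = 0.0110149 - 0.0213819j.
|L(j2)| = sqrt(Re² + Im²) = 0.02405.
20*log₁₀(0.02405) = -32.38 dB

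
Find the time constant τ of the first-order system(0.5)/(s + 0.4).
First-order system: τ = -1/pole. Pole = -0.4. τ = -1/(-0.4) = 2.5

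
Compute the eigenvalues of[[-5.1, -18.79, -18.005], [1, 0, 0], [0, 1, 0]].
Eigenvalues solve det(λI - A) = 0.
Characteristic polynomial: λ^3 + 5.1*λ^2 + 18.79*λ + 18.005 = 0.
Factor: (λ + 1.3)(λ^2 + 3.8*λ + 13.85) = 0.
Roots: -1.3, -1.9 + 3.2j, -1.9 - 3.2j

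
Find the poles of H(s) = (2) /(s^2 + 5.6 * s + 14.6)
Set denominator = 0: s^2 + 5.6*s + 14.6 = 0 → Poles: -2.8 + 2.6j, -2.8 - 2.6j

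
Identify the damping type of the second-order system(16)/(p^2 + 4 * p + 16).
Standard form: ωn²/(p²+2ζωn·p+ωn²) gives ωn=4, ζ=0.5.
Underdamped (ζ = 0.5 < 1)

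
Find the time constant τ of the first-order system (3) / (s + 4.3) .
First-order system: τ = -1/pole. Pole = -4.3. τ = -1/(-4.3) = 0.2326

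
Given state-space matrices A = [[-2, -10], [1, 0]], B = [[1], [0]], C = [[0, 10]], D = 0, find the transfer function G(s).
G(s) = C(sI - A)⁻¹B + D.
Characteristic polynomial det(sI - A) = s^2 + 2*s + 10.
Numerator from C·adj(sI-A)·B + D·det(sI-A) = 10.
G(s) = (10)/(s^2 + 2*s + 10)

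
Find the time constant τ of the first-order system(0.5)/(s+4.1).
First-order system: τ = -1/pole. Pole = -4.1. τ = -1/(-4.1) = 0.2439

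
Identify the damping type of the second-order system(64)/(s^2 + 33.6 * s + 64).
Standard form: ωn²/(s²+2ζωn·s+ωn²) gives ωn=8, ζ=2.1.
Overdamped (ζ = 2.1 > 1)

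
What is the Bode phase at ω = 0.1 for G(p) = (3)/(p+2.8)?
Substitute p = j*0.1: G(j0.1) = 1.07006 - 0.0382166j.
∠G(j0.1) = atan2(Im, Re) = atan2(-0.0382166, 1.07006) = -2.05°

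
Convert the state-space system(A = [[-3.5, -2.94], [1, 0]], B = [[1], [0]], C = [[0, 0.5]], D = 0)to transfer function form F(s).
F(s) = C(sI - A)⁻¹B + D.
Characteristic polynomial det(sI - A) = s^2 + 3.5*s + 2.94.
Numerator from C·adj(sI-A)·B + D·det(sI-A) = 0.5.
F(s) = (0.5)/(s^2 + 3.5*s + 2.94)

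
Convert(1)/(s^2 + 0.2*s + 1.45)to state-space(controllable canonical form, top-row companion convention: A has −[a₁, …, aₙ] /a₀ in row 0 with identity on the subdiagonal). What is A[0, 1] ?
Reachable canonical form for den = s^2 + 0.2*s + 1.45: top row of A = -[a₁,a₂,...,aₙ]/a₀, ones on the subdiagonal, zeros elsewhere.
A = [[-0.2, -1.45], [1, 0]].
A[0,1] = -1.45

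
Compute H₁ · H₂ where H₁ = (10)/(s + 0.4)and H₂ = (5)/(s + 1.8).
Series: H = H₁ · H₂ = (n₁·n₂)/(d₁·d₂).
Num: n₁·n₂ = 50. Den: d₁·d₂ = s^2 + 2.2*s + 0.72.
H(s) = (50)/(s^2 + 2.2*s + 0.72)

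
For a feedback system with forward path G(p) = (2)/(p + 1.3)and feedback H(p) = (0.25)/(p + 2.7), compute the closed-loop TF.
Closed-loop T = G/(1+GH).
Numerator: G_num * H_den = 2*p + 5.4.
Denominator: G_den * H_den + G_num * H_num = (p^2 + 4*p + 3.51) + (0.5) = p^2 + 4*p + 4.01.
T(p) = (2*p + 5.4)/(p^2 + 4*p + 4.01)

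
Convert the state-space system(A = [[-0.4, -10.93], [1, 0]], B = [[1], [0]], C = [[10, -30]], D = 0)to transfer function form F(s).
F(s) = C(sI - A)⁻¹B + D.
Characteristic polynomial det(sI - A) = s^2 + 0.4*s + 10.93.
Numerator from C·adj(sI-A)·B + D·det(sI-A) = 10*s - 30.
F(s) = (10*s - 30)/(s^2 + 0.4*s + 10.93)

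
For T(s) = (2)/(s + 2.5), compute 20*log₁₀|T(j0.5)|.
Substitute s = j*0.5: T(j0.5) = 0.769231 - 0.153846j.
|T(j0.5)| = sqrt(Re² + Im²) = 0.7845.
20*log₁₀(0.7845) = -2.11 dB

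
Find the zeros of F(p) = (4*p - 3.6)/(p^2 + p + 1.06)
Set numerator = 0: 4*p - 3.6 = 0 → Zeros: 0.9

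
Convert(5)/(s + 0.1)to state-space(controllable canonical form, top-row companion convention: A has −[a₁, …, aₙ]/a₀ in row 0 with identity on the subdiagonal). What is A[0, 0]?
Reachable canonical form for den = s + 0.1: top row of A = -[a₁,a₂,...,aₙ]/a₀, ones on the subdiagonal, zeros elsewhere.
A = [[-0.1]].
A[0,0] = -0.1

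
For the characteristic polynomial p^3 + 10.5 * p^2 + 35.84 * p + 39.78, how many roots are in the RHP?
p^3 + 10.5*p^2 + 35.84*p + 39.78 = (p + 2.6)(p + 4.5)(p + 3.4). Poles: -2.6, -3.4, -4.5. RHP poles (Re>0): 0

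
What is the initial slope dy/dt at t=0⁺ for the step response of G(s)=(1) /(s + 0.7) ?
IVT: y'(0⁺) = lim_{s→∞} s²·Y(s) = lim_{s→∞} s·G(s).
deg(num) = 0, deg(den) = 1, relative degree = 1, so s·G(s) → (leading num)/(leading den) = 1/1 = 1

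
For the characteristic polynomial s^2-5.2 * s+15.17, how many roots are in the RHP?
Poles: 2.6 + 2.9j, 2.6 - 2.9j. RHP poles (Re>0): 2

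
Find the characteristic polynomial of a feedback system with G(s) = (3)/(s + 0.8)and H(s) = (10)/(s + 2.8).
Characteristic poly = G_den * H_den + G_num * H_num = (s^2 + 3.6*s + 2.24) + (30) = s^2 + 3.6*s + 32.24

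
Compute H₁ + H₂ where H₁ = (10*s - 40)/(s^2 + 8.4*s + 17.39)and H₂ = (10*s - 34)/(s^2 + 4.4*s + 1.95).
Parallel: H = H₁ + H₂ = (n₁·d₂ + n₂·d₁)/(d₁·d₂).
n₁·d₂ = 10*s^3 + 4*s^2 - 156.5*s - 78. n₂·d₁ = 10*s^3 + 50*s^2 - 111.7*s - 591.26. Sum = 20*s^3 + 54*s^2 - 268.2*s - 669.26. d₁·d₂ = s^4 + 12.8*s^3 + 56.3*s^2 + 92.896*s + 33.9105.
H(s) = (20*s^3 + 54*s^2 - 268.2*s - 669.26)/(s^4 + 12.8*s^3 + 56.3*s^2 + 92.896*s + 33.9105)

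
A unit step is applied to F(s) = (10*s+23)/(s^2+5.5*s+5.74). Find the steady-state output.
FVT: lim_{t→∞} y(t) = lim_{s→0} s*Y(s) where Y(s) = F(s)/s.
= lim_{s→0} F(s) = F(0) = num(0)/den(0) = 23/5.74 = 4.007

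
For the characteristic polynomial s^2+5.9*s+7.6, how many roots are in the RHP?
s^2 + 5.9*s + 7.6 = (s + 4)(s + 1.9). Poles: -1.9, -4. RHP poles (Re>0): 0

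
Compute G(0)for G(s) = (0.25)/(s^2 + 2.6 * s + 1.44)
DC gain = G(0) = num(0)/den(0) = 0.25/1.44 = 0.1736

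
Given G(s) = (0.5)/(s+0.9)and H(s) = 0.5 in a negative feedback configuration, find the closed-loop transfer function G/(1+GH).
Closed-loop T = G/(1+GH).
Numerator: G_num * H_den = 0.5.
Denominator: G_den * H_den + G_num * H_num = (s + 0.9) + (0.25) = s + 1.15.
T(s) = (0.5)/(s + 1.15)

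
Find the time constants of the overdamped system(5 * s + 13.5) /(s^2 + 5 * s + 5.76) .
Overdamped: real poles at -3.2, -1.8. τ = -1/pole → τ₁ = 0.3125, τ₂ = 0.5556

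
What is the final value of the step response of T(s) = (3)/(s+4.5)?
FVT: lim_{t→∞} y(t) = lim_{s→0} s*Y(s) where Y(s) = T(s)/s.
= lim_{s→0} T(s) = T(0) = num(0)/den(0) = 3/4.5 = 0.6667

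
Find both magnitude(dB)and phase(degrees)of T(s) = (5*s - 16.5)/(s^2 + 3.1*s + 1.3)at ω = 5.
Substitute s = j*5: T(j5) = 0.970833 - 0.419919j.
|T| = 20*log₁₀(sqrt(Re²+Im²)) = 0.49 dB.
∠T = atan2(Im, Re) = -23.39°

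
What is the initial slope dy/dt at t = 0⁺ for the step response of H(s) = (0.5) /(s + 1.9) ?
IVT: y'(0⁺) = lim_{s→∞} s²·Y(s) = lim_{s→∞} s·H(s).
deg(num) = 0, deg(den) = 1, relative degree = 1, so s·H(s) → (leading num)/(leading den) = 0.5/1 = 0.5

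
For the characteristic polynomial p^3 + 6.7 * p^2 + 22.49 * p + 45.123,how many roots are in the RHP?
p^3 + 6.7*p^2 + 22.49*p + 45.123 = (p + 3.9)(p^2 + 2.8*p + 11.57). Poles: -1.4 + 3.1j, -1.4 - 3.1j, -3.9. RHP poles (Re>0): 0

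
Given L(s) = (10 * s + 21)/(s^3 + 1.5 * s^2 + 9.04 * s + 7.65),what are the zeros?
Set numerator = 0: 10*s + 21 = 0 → Zeros: -2.1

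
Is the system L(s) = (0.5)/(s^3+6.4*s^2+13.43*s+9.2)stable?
Denominator: s^3 + 6.4*s^2 + 13.43*s + 9.2 = (s + 1.6)(s + 2.3)(s + 2.5). Poles: -1.6, -2.3, -2.5. All Re(p)<0: Yes (stable)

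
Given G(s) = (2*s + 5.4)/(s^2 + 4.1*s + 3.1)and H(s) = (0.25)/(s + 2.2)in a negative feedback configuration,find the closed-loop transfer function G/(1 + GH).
Closed-loop T = G/(1+GH).
Numerator: G_num * H_den = 2*s^2 + 9.8*s + 11.88.
Denominator: G_den * H_den + G_num * H_num = (s^3 + 6.3*s^2 + 12.12*s + 6.82) + (0.5*s + 1.35) = s^3 + 6.3*s^2 + 12.62*s + 8.17.
T(s) = (2*s^2 + 9.8*s + 11.88)/(s^3 + 6.3*s^2 + 12.62*s + 8.17)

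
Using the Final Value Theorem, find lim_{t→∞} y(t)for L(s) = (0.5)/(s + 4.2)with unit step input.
FVT: lim_{t→∞} y(t) = lim_{s→0} s*Y(s) where Y(s) = L(s)/s.
= lim_{s→0} L(s) = L(0) = num(0)/den(0) = 0.5/4.2 = 0.119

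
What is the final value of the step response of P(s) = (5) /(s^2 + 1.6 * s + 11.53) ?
FVT: lim_{t→∞} y(t) = lim_{s→0} s*Y(s) where Y(s) = P(s)/s.
= lim_{s→0} P(s) = P(0) = num(0)/den(0) = 5/11.53 = 0.4337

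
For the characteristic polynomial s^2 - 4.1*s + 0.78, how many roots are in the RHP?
s^2 - 4.1*s + 0.78 = (s - 3.9)(s - 0.2). Poles: 0.2, 3.9. RHP poles (Re>0): 2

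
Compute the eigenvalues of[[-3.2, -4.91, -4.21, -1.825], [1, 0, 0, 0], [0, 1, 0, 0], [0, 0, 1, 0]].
Eigenvalues solve det(λI - A) = 0.
Characteristic polynomial: λ^4 + 3.2*λ^3 + 4.91*λ^2 + 4.21*λ + 1.825 = 0.
Factor: (λ^2 + 2.2*λ + 1.46)(λ^2 + λ + 1.25) = 0.
Roots: -0.5 + 1j, -0.5 - 1j, -1.1 + 0.5j, -1.1 - 0.5j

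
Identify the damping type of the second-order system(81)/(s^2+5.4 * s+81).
Standard form: ωn²/(s²+2ζωn·s+ωn²) gives ωn=9, ζ=0.3.
Underdamped (ζ = 0.3 < 1)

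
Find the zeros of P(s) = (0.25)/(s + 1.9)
Numerator is a nonzero constant (0.25) → Zeros: none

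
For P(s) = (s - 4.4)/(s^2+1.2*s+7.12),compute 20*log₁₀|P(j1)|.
Substitute s = j*1: P(j1) = -0.661483 + 0.293101j.
|P(j1)| = sqrt(Re² + Im²) = 0.7235.
20*log₁₀(0.7235) = -2.81 dB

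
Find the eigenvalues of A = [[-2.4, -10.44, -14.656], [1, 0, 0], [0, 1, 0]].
Eigenvalues solve det(λI - A) = 0.
Characteristic polynomial: λ^3 + 2.4*λ^2 + 10.44*λ + 14.656 = 0.
Factor: (λ + 1.6)(λ^2 + 0.8*λ + 9.16) = 0.
Roots: -0.4 + 3j, -0.4 - 3j, -1.6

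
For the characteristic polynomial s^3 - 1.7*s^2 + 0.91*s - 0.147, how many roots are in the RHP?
s^3 - 1.7*s^2 + 0.91*s - 0.147 = (s - 0.7)(s - 0.7)(s - 0.3). Poles: 0.3, 0.7, 0.7. RHP poles (Re>0): 3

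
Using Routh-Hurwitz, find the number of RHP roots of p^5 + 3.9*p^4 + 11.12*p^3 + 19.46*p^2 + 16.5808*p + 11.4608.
Routh array:
p^5: [1, 11.12, 16.5808]; p^4: [3.9, 19.46, 11.4608]; p^3: [6.13026, 13.6421]; p^2: [10.781, 11.4608]; p^1: [7.12535]; p^0: [11.4608]
First column: [1, 3.9, 6.13026, 10.781, 7.12535, 11.4608]. Sign changes = RHP roots = 0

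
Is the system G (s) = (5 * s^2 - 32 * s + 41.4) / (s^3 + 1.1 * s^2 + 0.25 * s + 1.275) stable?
Denominator: s^3 + 1.1*s^2 + 0.25*s + 1.275 = (s + 1.5)(s^2 - 0.4*s + 0.85). Poles: -1.5, 0.2 + 0.9j, 0.2 - 0.9j. All Re(p)<0: No (unstable)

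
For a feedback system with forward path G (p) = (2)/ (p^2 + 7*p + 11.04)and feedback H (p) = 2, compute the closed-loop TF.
Closed-loop T = G/(1+GH).
Numerator: G_num * H_den = 2.
Denominator: G_den * H_den + G_num * H_num = (p^2 + 7*p + 11.04) + (4) = p^2 + 7*p + 15.04.
T(p) = (2)/(p^2 + 7*p + 15.04)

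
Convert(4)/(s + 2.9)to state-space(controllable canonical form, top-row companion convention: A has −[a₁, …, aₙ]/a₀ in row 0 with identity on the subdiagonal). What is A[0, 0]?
Reachable canonical form for den = s + 2.9: top row of A = -[a₁,a₂,...,aₙ]/a₀, ones on the subdiagonal, zeros elsewhere.
A = [[-2.9]].
A[0,0] = -2.9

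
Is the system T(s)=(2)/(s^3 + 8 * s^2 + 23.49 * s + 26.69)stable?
Denominator: s^3 + 8*s^2 + 23.49*s + 26.69 = (s + 3.4)(s^2 + 4.6*s + 7.85). Poles: -2.3 + 1.6j, -2.3 - 1.6j, -3.4. All Re(p)<0: Yes (stable)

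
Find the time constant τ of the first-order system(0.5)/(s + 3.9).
First-order system: τ = -1/pole. Pole = -3.9. τ = -1/(-3.9) = 0.2564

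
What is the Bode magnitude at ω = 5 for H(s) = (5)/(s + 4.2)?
Substitute s = j*5: H(j5) = 0.492495 - 0.586304j.
|H(j5)| = sqrt(Re² + Im²) = 0.7657.
20*log₁₀(0.7657) = -2.32 dB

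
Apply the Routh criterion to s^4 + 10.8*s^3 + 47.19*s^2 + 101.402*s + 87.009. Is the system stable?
Routh array:
s^4: [1, 47.19, 87.009]; s^3: [10.8, 101.402]; s^2: [37.8009, 87.009]; s^1: [76.5429]; s^0: [87.009]
First column: [1, 10.8, 37.8009, 76.5429, 87.009]. Sign changes = 0.
Yes, stable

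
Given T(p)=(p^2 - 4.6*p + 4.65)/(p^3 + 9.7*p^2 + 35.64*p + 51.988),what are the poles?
Set denominator = 0: p^3 + 9.7*p^2 + 35.64*p + 51.988 = (p + 4.1)(p^2 + 5.6*p + 12.68) = 0 → Poles: -2.8 + 2.2j, -2.8 - 2.2j, -4.1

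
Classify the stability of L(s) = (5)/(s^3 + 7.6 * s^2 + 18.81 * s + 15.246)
Denominator: s^3 + 7.6*s^2 + 18.81*s + 15.246 = (s + 2.1)(s + 3.3)(s + 2.2). Poles: -2.1, -2.2, -3.3. Stable (all poles in LHP)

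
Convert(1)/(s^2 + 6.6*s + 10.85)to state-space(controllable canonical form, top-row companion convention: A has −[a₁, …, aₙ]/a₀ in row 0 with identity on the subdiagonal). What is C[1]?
Reachable canonical form: C = numerator coefficients (right-aligned, zero-padded to length n).
num = 1, C = [[0, 1]].
C[1] = 1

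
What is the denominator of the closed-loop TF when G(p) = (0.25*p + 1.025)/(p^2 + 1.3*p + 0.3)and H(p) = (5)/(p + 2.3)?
Characteristic poly = G_den * H_den + G_num * H_num = (p^3 + 3.6*p^2 + 3.29*p + 0.69) + (1.25*p + 5.125) = p^3 + 3.6*p^2 + 4.54*p + 5.815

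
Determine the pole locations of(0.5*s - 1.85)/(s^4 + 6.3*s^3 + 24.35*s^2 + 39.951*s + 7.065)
Set denominator = 0: s^4 + 6.3*s^3 + 24.35*s^2 + 39.951*s + 7.065 = (s + 2.5)(s + 0.2)(s^2 + 3.6*s + 14.13) = 0 → Poles: -0.2, -1.8 + 3.3j, -1.8 - 3.3j, -2.5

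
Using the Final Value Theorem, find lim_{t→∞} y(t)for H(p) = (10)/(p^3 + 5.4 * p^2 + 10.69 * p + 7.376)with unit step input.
FVT: lim_{t→∞} y(t) = lim_{p→0} p*Y(p) where Y(p) = H(p)/p.
= lim_{p→0} H(p) = H(0) = num(0)/den(0) = 10/7.376 = 1.356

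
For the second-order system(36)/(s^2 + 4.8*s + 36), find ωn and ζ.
Standard form: ωn²/(s²+2ζωn·s+ωn²).
const=36=ωn² → ωn=6, s coeff=4.8=2ζωn → ζ=0.4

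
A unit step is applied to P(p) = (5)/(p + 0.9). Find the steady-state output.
FVT: lim_{t→∞} y(t) = lim_{p→0} p*Y(p) where Y(p) = P(p)/p.
= lim_{p→0} P(p) = P(0) = num(0)/den(0) = 5/0.9 = 5.556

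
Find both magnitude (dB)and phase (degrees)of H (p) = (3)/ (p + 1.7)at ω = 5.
Substitute p = j*5: H(j5) = 0.182861 - 0.537827j.
|H| = 20*log₁₀(sqrt(Re²+Im²)) = -4.91 dB.
∠H = atan2(Im, Re) = -71.22°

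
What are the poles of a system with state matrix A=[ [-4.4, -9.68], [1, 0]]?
Eigenvalues solve det(λI - A) = 0.
Characteristic polynomial: λ^2 + 4.4*λ + 9.68 = 0.
Roots: -2.2 + 2.2j, -2.2 - 2.2j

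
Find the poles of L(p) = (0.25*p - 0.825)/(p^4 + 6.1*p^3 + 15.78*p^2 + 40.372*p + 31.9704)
Set denominator = 0: p^4 + 6.1*p^3 + 15.78*p^2 + 40.372*p + 31.9704 = (p + 1.1)(p + 4.2)(p^2 + 0.8*p + 6.92) = 0 → Poles: -0.4 + 2.6j, -0.4 - 2.6j, -1.1, -4.2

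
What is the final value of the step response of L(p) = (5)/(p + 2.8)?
FVT: lim_{t→∞} y(t) = lim_{p→0} p*Y(p) where Y(p) = L(p)/p.
= lim_{p→0} L(p) = L(0) = num(0)/den(0) = 5/2.8 = 1.786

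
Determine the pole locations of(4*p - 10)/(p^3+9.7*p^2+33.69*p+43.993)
Set denominator = 0: p^3 + 9.7*p^2 + 33.69*p + 43.993 = (p + 4.1)(p^2 + 5.6*p + 10.73) = 0 → Poles: -2.8 + 1.7j, -2.8 - 1.7j, -4.1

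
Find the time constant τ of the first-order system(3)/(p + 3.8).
First-order system: τ = -1/pole. Pole = -3.8. τ = -1/(-3.8) = 0.2632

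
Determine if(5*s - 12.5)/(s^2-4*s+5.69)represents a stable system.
Denominator: s^2 - 4*s + 5.69. Poles: 2 + 1.3j, 2 - 1.3j. All Re(p)<0: No (unstable)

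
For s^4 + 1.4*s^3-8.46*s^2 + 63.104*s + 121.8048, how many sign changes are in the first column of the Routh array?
Routh array:
s^4: [1, -8.46, 121.8048]; s^3: [1.4, 63.104]; s^2: [-53.5343, 121.8048]; s^1: [66.2894]; s^0: [121.8048]
First column: [1, 1.4, -53.5343, 66.2894, 121.8048]. Sign changes = 2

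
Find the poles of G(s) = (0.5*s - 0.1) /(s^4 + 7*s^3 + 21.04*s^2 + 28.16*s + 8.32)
Set denominator = 0: s^4 + 7*s^3 + 21.04*s^2 + 28.16*s + 8.32 = (s + 0.4)(s + 2.6)(s^2 + 4*s + 8) = 0 → Poles: -0.4, -2 + 2j, -2 - 2j, -2.6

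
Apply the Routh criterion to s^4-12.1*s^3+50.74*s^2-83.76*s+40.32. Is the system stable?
Routh array:
s^4: [1, 50.74, 40.32]; s^3: [-12.1, -83.76]; s^2: [43.8177, 40.32]; s^1: [-72.6259]; s^0: [40.32]
First column: [1, -12.1, 43.8177, -72.6259, 40.32]. Sign changes = 4.
No, unstable (4 RHP root(s))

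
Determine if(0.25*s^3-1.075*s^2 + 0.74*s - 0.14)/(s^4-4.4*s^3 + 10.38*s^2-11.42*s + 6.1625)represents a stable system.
Denominator: s^4 - 4.4*s^3 + 10.38*s^2 - 11.42*s + 6.1625 = (s^2 - 2.6*s + 4.25)(s^2 - 1.8*s + 1.45). Poles: 0.9 + 0.8j, 0.9 - 0.8j, 1.3 + 1.6j, 1.3 - 1.6j. All Re(p)<0: No (unstable)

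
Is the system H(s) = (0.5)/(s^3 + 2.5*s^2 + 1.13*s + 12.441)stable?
Denominator: s^3 + 2.5*s^2 + 1.13*s + 12.441 = (s + 3.3)(s^2 - 0.8*s + 3.77). Poles: -3.3, 0.4 + 1.9j, 0.4 - 1.9j. All Re(p)<0: No (unstable)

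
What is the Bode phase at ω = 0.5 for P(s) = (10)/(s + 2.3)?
Substitute s = j*0.5: P(j0.5) = 4.15162 - 0.902527j.
∠P(j0.5) = atan2(Im, Re) = atan2(-0.902527, 4.15162) = -12.26°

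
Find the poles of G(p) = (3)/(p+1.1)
Set denominator = 0: p + 1.1 = 0 → Poles: -1.1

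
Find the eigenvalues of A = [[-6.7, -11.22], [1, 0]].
Eigenvalues solve det(λI - A) = 0.
Characteristic polynomial: λ^2 + 6.7*λ + 11.22 = 0.
Factor: (λ + 3.4)(λ + 3.3) = 0.
Roots: -3.3, -3.4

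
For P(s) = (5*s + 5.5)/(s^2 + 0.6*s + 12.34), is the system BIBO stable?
Denominator: s^2 + 0.6*s + 12.34. Poles: -0.3 + 3.5j, -0.3 - 3.5j. All Re(p)<0: Yes (stable)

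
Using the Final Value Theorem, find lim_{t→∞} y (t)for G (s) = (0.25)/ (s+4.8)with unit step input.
FVT: lim_{t→∞} y(t) = lim_{s→0} s*Y(s) where Y(s) = G(s)/s.
= lim_{s→0} G(s) = G(0) = num(0)/den(0) = 0.25/4.8 = 0.05208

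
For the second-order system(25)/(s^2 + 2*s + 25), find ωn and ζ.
Standard form: ωn²/(s²+2ζωn·s+ωn²).
const=25=ωn² → ωn=5, s coeff=2=2ζωn → ζ=0.2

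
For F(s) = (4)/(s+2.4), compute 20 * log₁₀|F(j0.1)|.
Substitute s = j*0.1: F(j0.1) = 1.66378 - 0.0693241j.
|F(j0.1)| = sqrt(Re² + Im²) = 1.665.
20*log₁₀(1.665) = 4.43 dB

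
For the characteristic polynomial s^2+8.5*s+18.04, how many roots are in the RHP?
s^2 + 8.5*s + 18.04 = (s + 4.4)(s + 4.1). Poles: -4.1, -4.4. RHP poles (Re>0): 0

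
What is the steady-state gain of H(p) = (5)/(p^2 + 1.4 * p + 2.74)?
DC gain = H(0) = num(0)/den(0) = 5/2.74 = 1.825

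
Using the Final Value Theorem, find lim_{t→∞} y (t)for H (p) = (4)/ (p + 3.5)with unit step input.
FVT: lim_{t→∞} y(t) = lim_{p→0} p*Y(p) where Y(p) = H(p)/p.
= lim_{p→0} H(p) = H(0) = num(0)/den(0) = 4/3.5 = 1.143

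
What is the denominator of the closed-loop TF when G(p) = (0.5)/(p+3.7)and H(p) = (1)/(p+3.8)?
Characteristic poly = G_den * H_den + G_num * H_num = (p^2 + 7.5*p + 14.06) + (0.5) = p^2 + 7.5*p + 14.56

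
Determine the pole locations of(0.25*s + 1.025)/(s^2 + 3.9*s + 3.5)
Set denominator = 0: s^2 + 3.9*s + 3.5 = (s + 2.5)(s + 1.4) = 0 → Poles: -1.4, -2.5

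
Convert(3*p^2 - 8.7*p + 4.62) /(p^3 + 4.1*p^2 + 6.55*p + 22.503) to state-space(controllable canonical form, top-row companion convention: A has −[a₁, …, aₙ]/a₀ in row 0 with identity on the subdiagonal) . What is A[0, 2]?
Reachable canonical form for den = p^3 + 4.1*p^2 + 6.55*p + 22.503: top row of A = -[a₁,a₂,...,aₙ]/a₀, ones on the subdiagonal, zeros elsewhere.
A = [[-4.1, -6.55, -22.503], [1, 0, 0], [0, 1, 0]].
A[0,2] = -22.503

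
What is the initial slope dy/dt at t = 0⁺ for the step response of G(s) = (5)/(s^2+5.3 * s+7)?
IVT: y'(0⁺) = lim_{s→∞} s²·Y(s) = lim_{s→∞} s·G(s).
deg(num) = 0, deg(den) = 2, relative degree = 2 ≥ 2, so s·G(s) → 0. Initial slope = 0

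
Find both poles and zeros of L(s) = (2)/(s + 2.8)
Set denominator = 0: s + 2.8 = 0 → Poles: -2.8
Numerator is a nonzero constant (2) → Zeros: none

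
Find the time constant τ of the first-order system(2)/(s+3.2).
First-order system: τ = -1/pole. Pole = -3.2. τ = -1/(-3.2) = 0.3125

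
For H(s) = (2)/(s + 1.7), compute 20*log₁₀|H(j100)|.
Substitute s = j*100: H(j100) = 0.000339902 - 0.0199942j.
|H(j100)| = sqrt(Re² + Im²) = 0.02.
20*log₁₀(0.02) = -33.98 dB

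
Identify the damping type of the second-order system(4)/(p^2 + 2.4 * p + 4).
Standard form: ωn²/(p²+2ζωn·p+ωn²) gives ωn=2, ζ=0.6.
Underdamped (ζ = 0.6 < 1)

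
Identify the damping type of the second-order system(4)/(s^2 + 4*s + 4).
Standard form: ωn²/(s²+2ζωn·s+ωn²) gives ωn=2, ζ=1.
Critically damped (ζ = 1)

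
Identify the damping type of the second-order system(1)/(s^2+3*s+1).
Standard form: ωn²/(s²+2ζωn·s+ωn²) gives ωn=1, ζ=1.5.
Overdamped (ζ = 1.5 > 1)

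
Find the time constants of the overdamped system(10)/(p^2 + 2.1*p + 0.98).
Overdamped: real poles at -0.7, -1.4. τ = -1/pole → τ₁ = 1.429, τ₂ = 0.7143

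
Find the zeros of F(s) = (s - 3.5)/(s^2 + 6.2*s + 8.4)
Set numerator = 0: s - 3.5 = 0 → Zeros: 3.5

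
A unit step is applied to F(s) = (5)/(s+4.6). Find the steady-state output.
FVT: lim_{t→∞} y(t) = lim_{s→0} s*Y(s) where Y(s) = F(s)/s.
= lim_{s→0} F(s) = F(0) = num(0)/den(0) = 5/4.6 = 1.087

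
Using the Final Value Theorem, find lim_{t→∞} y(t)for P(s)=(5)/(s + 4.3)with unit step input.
FVT: lim_{t→∞} y(t) = lim_{s→0} s*Y(s) where Y(s) = P(s)/s.
= lim_{s→0} P(s) = P(0) = num(0)/den(0) = 5/4.3 = 1.163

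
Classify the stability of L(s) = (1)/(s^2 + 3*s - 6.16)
Denominator: s^2 + 3*s - 6.16 = (s - 1.4)(s + 4.4). Poles: -4.4, 1.4. Unstable (1 pole(s) in RHP)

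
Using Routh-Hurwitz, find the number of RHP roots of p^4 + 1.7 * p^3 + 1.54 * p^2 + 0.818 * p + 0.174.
Routh array:
p^4: [1, 1.54, 0.174]; p^3: [1.7, 0.818]; p^2: [1.05882, 0.174]; p^1: [0.538633]; p^0: [0.174]
First column: [1, 1.7, 1.05882, 0.538633, 0.174]. Sign changes = RHP roots = 0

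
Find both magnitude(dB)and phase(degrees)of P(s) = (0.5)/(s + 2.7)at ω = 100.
Substitute s = j*100: P(j100) = 0.000134902 - 0.00499636j.
|P| = 20*log₁₀(sqrt(Re²+Im²)) = -46.02 dB.
∠P = atan2(Im, Re) = -88.45°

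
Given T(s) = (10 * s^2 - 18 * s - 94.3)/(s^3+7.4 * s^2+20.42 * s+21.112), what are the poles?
Set denominator = 0: s^3 + 7.4*s^2 + 20.42*s + 21.112 = (s + 2.8)(s^2 + 4.6*s + 7.54) = 0 → Poles: -2.3 + 1.5j, -2.3 - 1.5j, -2.8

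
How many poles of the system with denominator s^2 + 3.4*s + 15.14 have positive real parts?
Poles: -1.7 + 3.5j, -1.7 - 3.5j. RHP poles (Re>0): 0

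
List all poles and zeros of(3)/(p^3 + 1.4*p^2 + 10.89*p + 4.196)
Set denominator = 0: p^3 + 1.4*p^2 + 10.89*p + 4.196 = (p + 0.4)(p^2 + p + 10.49) = 0 → Poles: -0.4, -0.5 + 3.2j, -0.5 - 3.2j
Numerator is a nonzero constant (3) → Zeros: none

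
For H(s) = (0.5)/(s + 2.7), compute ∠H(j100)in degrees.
Substitute s = j*100: H(j100) = 0.000134902 - 0.00499636j.
∠H(j100) = atan2(Im, Re) = atan2(-0.00499636, 0.000134902) = -88.45°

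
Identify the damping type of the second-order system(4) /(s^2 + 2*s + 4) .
Standard form: ωn²/(s²+2ζωn·s+ωn²) gives ωn=2, ζ=0.5.
Underdamped (ζ = 0.5 < 1)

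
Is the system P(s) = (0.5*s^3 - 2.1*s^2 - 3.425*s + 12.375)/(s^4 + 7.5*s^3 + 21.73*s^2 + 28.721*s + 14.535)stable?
Denominator: s^4 + 7.5*s^3 + 21.73*s^2 + 28.721*s + 14.535 = (s + 1.9)(s + 1.8)(s^2 + 3.8*s + 4.25). Poles: -1.8, -1.9, -1.9 + 0.8j, -1.9 - 0.8j. All Re(p)<0: Yes (stable)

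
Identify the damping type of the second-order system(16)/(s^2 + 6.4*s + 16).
Standard form: ωn²/(s²+2ζωn·s+ωn²) gives ωn=4, ζ=0.8.
Underdamped (ζ = 0.8 < 1)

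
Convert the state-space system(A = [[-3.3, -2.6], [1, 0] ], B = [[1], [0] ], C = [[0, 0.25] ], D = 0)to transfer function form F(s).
F(s) = C(sI - A)⁻¹B + D.
Characteristic polynomial det(sI - A) = s^2 + 3.3*s + 2.6.
Numerator from C·adj(sI-A)·B + D·det(sI-A) = 0.25.
F(s) = (0.25)/(s^2 + 3.3*s + 2.6)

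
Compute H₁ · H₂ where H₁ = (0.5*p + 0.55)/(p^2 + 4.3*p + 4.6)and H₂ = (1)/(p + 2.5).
Series: H = H₁ · H₂ = (n₁·n₂)/(d₁·d₂).
Num: n₁·n₂ = 0.5*p + 0.55. Den: d₁·d₂ = p^3 + 6.8*p^2 + 15.35*p + 11.5.
H(p) = (0.5*p + 0.55)/(p^3 + 6.8*p^2 + 15.35*p + 11.5)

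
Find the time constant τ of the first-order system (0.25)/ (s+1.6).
First-order system: τ = -1/pole. Pole = -1.6. τ = -1/(-1.6) = 0.625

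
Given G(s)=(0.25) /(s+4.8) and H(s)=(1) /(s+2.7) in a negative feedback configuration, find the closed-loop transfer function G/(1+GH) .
Closed-loop T = G/(1+GH).
Numerator: G_num * H_den = 0.25*s + 0.675.
Denominator: G_den * H_den + G_num * H_num = (s^2 + 7.5*s + 12.96) + (0.25) = s^2 + 7.5*s + 13.21.
T(s) = (0.25*s + 0.675)/(s^2 + 7.5*s + 13.21)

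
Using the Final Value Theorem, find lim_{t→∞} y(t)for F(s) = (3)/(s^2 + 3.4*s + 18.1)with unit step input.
FVT: lim_{t→∞} y(t) = lim_{s→0} s*Y(s) where Y(s) = F(s)/s.
= lim_{s→0} F(s) = F(0) = num(0)/den(0) = 3/18.1 = 0.1657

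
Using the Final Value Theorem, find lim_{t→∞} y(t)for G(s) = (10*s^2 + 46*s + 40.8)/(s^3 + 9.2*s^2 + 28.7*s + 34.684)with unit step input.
FVT: lim_{t→∞} y(t) = lim_{s→0} s*Y(s) where Y(s) = G(s)/s.
= lim_{s→0} G(s) = G(0) = num(0)/den(0) = 40.8/34.684 = 1.176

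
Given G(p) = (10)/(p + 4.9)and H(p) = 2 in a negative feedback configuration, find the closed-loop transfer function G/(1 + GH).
Closed-loop T = G/(1+GH).
Numerator: G_num * H_den = 10.
Denominator: G_den * H_den + G_num * H_num = (p + 4.9) + (20) = p + 24.9.
T(p) = (10)/(p + 24.9)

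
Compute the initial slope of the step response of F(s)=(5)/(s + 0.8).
IVT: y'(0⁺) = lim_{s→∞} s²·Y(s) = lim_{s→∞} s·F(s).
deg(num) = 0, deg(den) = 1, relative degree = 1, so s·F(s) → (leading num)/(leading den) = 5/1 = 5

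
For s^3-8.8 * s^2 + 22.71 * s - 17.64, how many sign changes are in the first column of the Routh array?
Routh array:
s^3: [1, 22.71]; s^2: [-8.8, -17.64]; s^1: [20.7055]; s^0: [-17.64]
First column: [1, -8.8, 20.7055, -17.64]. Sign changes = 3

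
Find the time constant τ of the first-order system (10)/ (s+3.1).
First-order system: τ = -1/pole. Pole = -3.1. τ = -1/(-3.1) = 0.3226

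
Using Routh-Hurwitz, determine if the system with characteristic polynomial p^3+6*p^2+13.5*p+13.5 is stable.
Routh array:
p^3: [1, 13.5]; p^2: [6, 13.5]; p^1: [11.25]; p^0: [13.5]
First column: [1, 6, 11.25, 13.5]. Sign changes = 0.
Yes, stable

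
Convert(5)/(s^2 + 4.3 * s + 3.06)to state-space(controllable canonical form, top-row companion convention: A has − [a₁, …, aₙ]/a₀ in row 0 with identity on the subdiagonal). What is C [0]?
Reachable canonical form: C = numerator coefficients (right-aligned, zero-padded to length n).
num = 5, C = [[0, 5]].
C[0] = 0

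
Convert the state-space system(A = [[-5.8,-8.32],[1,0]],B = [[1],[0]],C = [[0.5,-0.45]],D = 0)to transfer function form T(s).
T(s) = C(sI - A)⁻¹B + D.
Characteristic polynomial det(sI - A) = s^2 + 5.8*s + 8.32.
Numerator from C·adj(sI-A)·B + D·det(sI-A) = 0.5*s - 0.45.
T(s) = (0.5*s - 0.45)/(s^2 + 5.8*s + 8.32)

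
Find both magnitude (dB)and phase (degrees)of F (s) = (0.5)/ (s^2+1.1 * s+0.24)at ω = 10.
Substitute s = j*10: F(j10) = -0.00495182 - 0.000546011j.
|F| = 20*log₁₀(sqrt(Re²+Im²)) = -46.05 dB.
∠F = atan2(Im, Re) = -173.71°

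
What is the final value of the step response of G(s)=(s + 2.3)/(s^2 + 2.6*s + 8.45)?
FVT: lim_{t→∞} y(t) = lim_{s→0} s*Y(s) where Y(s) = G(s)/s.
= lim_{s→0} G(s) = G(0) = num(0)/den(0) = 2.3/8.45 = 0.2722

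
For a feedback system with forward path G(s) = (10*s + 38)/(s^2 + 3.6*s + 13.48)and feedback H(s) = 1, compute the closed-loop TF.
Closed-loop T = G/(1+GH).
Numerator: G_num * H_den = 10*s + 38.
Denominator: G_den * H_den + G_num * H_num = (s^2 + 3.6*s + 13.48) + (10*s + 38) = s^2 + 13.6*s + 51.48.
T(s) = (10*s + 38)/(s^2 + 13.6*s + 51.48)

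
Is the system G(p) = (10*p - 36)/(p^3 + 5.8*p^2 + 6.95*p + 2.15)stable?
Denominator: p^3 + 5.8*p^2 + 6.95*p + 2.15 = (p + 0.5)(p + 4.3)(p + 1). Poles: -0.5, -1, -4.3. All Re(p)<0: Yes (stable)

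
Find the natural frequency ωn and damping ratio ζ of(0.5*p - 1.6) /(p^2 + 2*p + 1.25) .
Underdamped: complex pole -1 + 0.5j. ωn = |pole| = 1.118, ζ = -Re(pole)/ωn = 0.8944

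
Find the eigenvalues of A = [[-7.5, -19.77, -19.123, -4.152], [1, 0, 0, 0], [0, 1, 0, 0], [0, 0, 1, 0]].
Eigenvalues solve det(λI - A) = 0.
Characteristic polynomial: λ^4 + 7.5*λ^3 + 19.77*λ^2 + 19.123*λ + 4.152 = 0.
Factor: (λ + 1.6)(λ + 0.3)(λ^2 + 5.6*λ + 8.65) = 0.
Roots: -0.3, -1.6, -2.8 + 0.9j, -2.8 - 0.9j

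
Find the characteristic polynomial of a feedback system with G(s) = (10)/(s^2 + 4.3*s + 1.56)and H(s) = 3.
Characteristic poly = G_den * H_den + G_num * H_num = (s^2 + 4.3*s + 1.56) + (30) = s^2 + 4.3*s + 31.56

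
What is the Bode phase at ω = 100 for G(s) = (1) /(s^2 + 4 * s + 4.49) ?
Substitute s = j*100: G(j100) = -9.9885e-05 - 3.99719e-06j.
∠G(j100) = atan2(Im, Re) = atan2(-3.99719e-06, -9.9885e-05) = -177.71°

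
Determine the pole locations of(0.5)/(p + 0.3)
Set denominator = 0: p + 0.3 = 0 → Poles: -0.3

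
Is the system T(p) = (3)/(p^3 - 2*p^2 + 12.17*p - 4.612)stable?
Denominator: p^3 - 2*p^2 + 12.17*p - 4.612 = (p - 0.4)(p^2 - 1.6*p + 11.53). Poles: 0.4, 0.8 + 3.3j, 0.8 - 3.3j. All Re(p)<0: No (unstable)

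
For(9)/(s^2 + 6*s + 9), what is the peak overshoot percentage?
Standard form: ωn²/(s²+2ζωn·s+ωn²) → ωn = 3, ζ = 1.
ζ ≥ 1, so the response is non-oscillatory: peak overshoot = 0%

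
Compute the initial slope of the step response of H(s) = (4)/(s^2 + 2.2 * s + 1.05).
IVT: y'(0⁺) = lim_{s→∞} s²·Y(s) = lim_{s→∞} s·H(s).
deg(num) = 0, deg(den) = 2, relative degree = 2 ≥ 2, so s·H(s) → 0. Initial slope = 0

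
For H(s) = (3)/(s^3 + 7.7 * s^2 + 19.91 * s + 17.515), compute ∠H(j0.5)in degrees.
Substitute s = j*0.5: H(j0.5) = 0.13769 - 0.0868178j.
∠H(j0.5) = atan2(Im, Re) = atan2(-0.0868178, 0.13769) = -32.23°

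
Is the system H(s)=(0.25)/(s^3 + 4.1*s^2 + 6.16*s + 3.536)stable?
Denominator: s^3 + 4.1*s^2 + 6.16*s + 3.536 = (s + 1.7)(s^2 + 2.4*s + 2.08). Poles: -1.2 + 0.8j, -1.2 - 0.8j, -1.7. All Re(p)<0: Yes (stable)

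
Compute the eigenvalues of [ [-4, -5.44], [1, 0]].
Eigenvalues solve det(λI - A) = 0.
Characteristic polynomial: λ^2 + 4*λ + 5.44 = 0.
Roots: -2 + 1.2j, -2 - 1.2j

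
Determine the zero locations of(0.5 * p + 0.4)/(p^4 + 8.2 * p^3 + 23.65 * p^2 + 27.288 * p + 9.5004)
Set numerator = 0: 0.5*p + 0.4 = 0 → Zeros: -0.8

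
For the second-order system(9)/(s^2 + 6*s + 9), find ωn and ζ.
Standard form: ωn²/(s²+2ζωn·s+ωn²).
const=9=ωn² → ωn=3, s coeff=6=2ζωn → ζ=1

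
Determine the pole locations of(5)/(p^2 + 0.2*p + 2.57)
Set denominator = 0: p^2 + 0.2*p + 2.57 = 0 → Poles: -0.1 + 1.6j, -0.1 - 1.6j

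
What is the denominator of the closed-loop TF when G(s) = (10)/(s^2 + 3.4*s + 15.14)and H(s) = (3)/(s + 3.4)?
Characteristic poly = G_den * H_den + G_num * H_num = (s^3 + 6.8*s^2 + 26.7*s + 51.476) + (30) = s^3 + 6.8*s^2 + 26.7*s + 81.476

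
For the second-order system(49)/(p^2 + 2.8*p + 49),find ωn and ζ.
Standard form: ωn²/(p²+2ζωn·p+ωn²).
const=49=ωn² → ωn=7, p coeff=2.8=2ζωn → ζ=0.2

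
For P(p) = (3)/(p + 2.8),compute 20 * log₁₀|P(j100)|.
Substitute p = j*100: P(j100) = 0.000839342 - 0.0299765j.
|P(j100)| = sqrt(Re² + Im²) = 0.02999.
20*log₁₀(0.02999) = -30.46 dB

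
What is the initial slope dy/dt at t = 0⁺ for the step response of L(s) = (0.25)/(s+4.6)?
IVT: y'(0⁺) = lim_{s→∞} s²·Y(s) = lim_{s→∞} s·L(s).
deg(num) = 0, deg(den) = 1, relative degree = 1, so s·L(s) → (leading num)/(leading den) = 0.25/1 = 0.25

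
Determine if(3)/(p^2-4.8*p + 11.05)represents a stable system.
Denominator: p^2 - 4.8*p + 11.05. Poles: 2.4 + 2.3j, 2.4 - 2.3j. All Re(p)<0: No (unstable)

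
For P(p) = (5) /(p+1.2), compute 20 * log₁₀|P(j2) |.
Substitute p = j*2: P(j2) = 1.10294 - 1.83824j.
|P(j2)| = sqrt(Re² + Im²) = 2.144.
20*log₁₀(2.144) = 6.62 dB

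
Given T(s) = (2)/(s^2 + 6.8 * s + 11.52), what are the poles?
Set denominator = 0: s^2 + 6.8*s + 11.52 = (s + 3.2)(s + 3.6) = 0 → Poles: -3.2, -3.6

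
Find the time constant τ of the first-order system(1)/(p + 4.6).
First-order system: τ = -1/pole. Pole = -4.6. τ = -1/(-4.6) = 0.2174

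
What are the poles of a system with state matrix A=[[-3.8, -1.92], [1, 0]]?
Eigenvalues solve det(λI - A) = 0.
Characteristic polynomial: λ^2 + 3.8*λ + 1.92 = 0.
Factor: (λ + 0.6)(λ + 3.2) = 0.
Roots: -0.6, -3.2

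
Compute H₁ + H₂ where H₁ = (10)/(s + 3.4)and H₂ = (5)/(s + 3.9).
Parallel: H = H₁ + H₂ = (n₁·d₂ + n₂·d₁)/(d₁·d₂).
n₁·d₂ = 10*s + 39. n₂·d₁ = 5*s + 17. Sum = 15*s + 56. d₁·d₂ = s^2 + 7.3*s + 13.26.
H(s) = (15*s + 56)/(s^2 + 7.3*s + 13.26)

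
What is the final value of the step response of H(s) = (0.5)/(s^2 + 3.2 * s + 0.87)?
FVT: lim_{t→∞} y(t) = lim_{s→0} s*Y(s) where Y(s) = H(s)/s.
= lim_{s→0} H(s) = H(0) = num(0)/den(0) = 0.5/0.87 = 0.5747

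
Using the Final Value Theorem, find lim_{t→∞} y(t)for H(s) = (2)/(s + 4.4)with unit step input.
FVT: lim_{t→∞} y(t) = lim_{s→0} s*Y(s) where Y(s) = H(s)/s.
= lim_{s→0} H(s) = H(0) = num(0)/den(0) = 2/4.4 = 0.4545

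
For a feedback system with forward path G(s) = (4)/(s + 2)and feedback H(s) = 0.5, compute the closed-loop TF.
Closed-loop T = G/(1+GH).
Numerator: G_num * H_den = 4.
Denominator: G_den * H_den + G_num * H_num = (s + 2) + (2) = s + 4.
T(s) = (4)/(s + 4)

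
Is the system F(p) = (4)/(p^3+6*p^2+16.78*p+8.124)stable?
Denominator: p^3 + 6*p^2 + 16.78*p + 8.124 = (p + 0.6)(p^2 + 5.4*p + 13.54). Poles: -0.6, -2.7 + 2.5j, -2.7 - 2.5j. All Re(p)<0: Yes (stable)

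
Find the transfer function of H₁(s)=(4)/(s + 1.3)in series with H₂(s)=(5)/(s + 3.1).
Series: H = H₁ · H₂ = (n₁·n₂)/(d₁·d₂).
Num: n₁·n₂ = 20. Den: d₁·d₂ = s^2 + 4.4*s + 4.03.
H(s) = (20)/(s^2 + 4.4*s + 4.03)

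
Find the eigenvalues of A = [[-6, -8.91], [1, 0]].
Eigenvalues solve det(λI - A) = 0.
Characteristic polynomial: λ^2 + 6*λ + 8.91 = 0.
Factor: (λ + 2.7)(λ + 3.3) = 0.
Roots: -2.7, -3.3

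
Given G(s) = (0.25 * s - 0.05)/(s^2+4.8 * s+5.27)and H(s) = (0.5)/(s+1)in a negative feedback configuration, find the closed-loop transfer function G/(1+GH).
Closed-loop T = G/(1+GH).
Numerator: G_num * H_den = 0.25*s^2 + 0.2*s - 0.05.
Denominator: G_den * H_den + G_num * H_num = (s^3 + 5.8*s^2 + 10.07*s + 5.27) + (0.125*s - 0.025) = s^3 + 5.8*s^2 + 10.195*s + 5.245.
T(s) = (0.25*s^2 + 0.2*s - 0.05)/(s^3 + 5.8*s^2 + 10.195*s + 5.245)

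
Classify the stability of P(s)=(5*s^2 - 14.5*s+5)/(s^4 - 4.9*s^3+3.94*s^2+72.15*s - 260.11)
Denominator: s^4 - 4.9*s^3 + 3.94*s^2 + 72.15*s - 260.11 = (s + 3.8)(s - 3.7)(s^2 - 5*s + 18.5). Poles: -3.8, 2.5 + 3.5j, 2.5 - 3.5j, 3.7. Unstable (3 pole(s) in RHP)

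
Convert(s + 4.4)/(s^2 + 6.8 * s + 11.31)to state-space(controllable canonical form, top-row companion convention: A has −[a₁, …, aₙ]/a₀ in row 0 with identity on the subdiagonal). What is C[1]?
Reachable canonical form: C = numerator coefficients (right-aligned, zero-padded to length n).
num = s + 4.4, C = [[1, 4.4]].
C[1] = 4.4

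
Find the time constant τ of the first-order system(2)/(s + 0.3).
First-order system: τ = -1/pole. Pole = -0.3. τ = -1/(-0.3) = 3.333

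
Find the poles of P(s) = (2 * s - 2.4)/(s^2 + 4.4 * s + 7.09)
Set denominator = 0: s^2 + 4.4*s + 7.09 = 0 → Poles: -2.2 + 1.5j, -2.2 - 1.5j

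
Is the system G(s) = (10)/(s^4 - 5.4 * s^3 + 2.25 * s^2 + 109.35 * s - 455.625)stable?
Denominator: s^4 - 5.4*s^3 + 2.25*s^2 + 109.35*s - 455.625 = (s - 4.5)(s + 4.5)(s^2 - 5.4*s + 22.5). Poles: -4.5, 2.7 + 3.9j, 2.7 - 3.9j, 4.5. All Re(p)<0: No (unstable)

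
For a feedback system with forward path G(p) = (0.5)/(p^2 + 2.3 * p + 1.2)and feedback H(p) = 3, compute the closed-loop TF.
Closed-loop T = G/(1+GH).
Numerator: G_num * H_den = 0.5.
Denominator: G_den * H_den + G_num * H_num = (p^2 + 2.3*p + 1.2) + (1.5) = p^2 + 2.3*p + 2.7.
T(p) = (0.5)/(p^2 + 2.3*p + 2.7)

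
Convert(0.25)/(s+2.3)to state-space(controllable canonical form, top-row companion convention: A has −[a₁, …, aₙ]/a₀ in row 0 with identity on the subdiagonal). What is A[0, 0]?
Reachable canonical form for den = s + 2.3: top row of A = -[a₁,a₂,...,aₙ]/a₀, ones on the subdiagonal, zeros elsewhere.
A = [[-2.3]].
A[0,0] = -2.3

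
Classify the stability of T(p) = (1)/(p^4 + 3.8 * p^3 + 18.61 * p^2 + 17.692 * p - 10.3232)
Denominator: p^4 + 3.8*p^3 + 18.61*p^2 + 17.692*p - 10.3232 = (p - 0.4)(p + 1.6)(p^2 + 2.6*p + 16.13). Poles: -1.3 + 3.8j, -1.3 - 3.8j, -1.6, 0.4. Unstable (1 pole(s) in RHP)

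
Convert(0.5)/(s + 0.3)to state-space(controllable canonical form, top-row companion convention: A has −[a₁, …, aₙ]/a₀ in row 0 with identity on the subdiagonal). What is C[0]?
Reachable canonical form: C = numerator coefficients (right-aligned, zero-padded to length n).
num = 0.5, C = [[0.5]].
C[0] = 0.5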